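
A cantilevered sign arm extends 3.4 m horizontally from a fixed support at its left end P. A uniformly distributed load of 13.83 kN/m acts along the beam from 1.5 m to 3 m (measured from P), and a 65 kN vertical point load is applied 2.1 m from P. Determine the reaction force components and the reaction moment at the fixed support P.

P_x = 0, P_y = 85.75 kN, M_P = 183.2 kN·m

Resultant of the distributed load: 13.83 × 1.5 = 20.745 kN at 2.25 m from P.
ΣF_x = 0: P_x = 0.
ΣF_y = 0: P_y − 13.83·1.5 − 65 = 0 → P_y = 85.75 kN.
ΣM about P: M_P − (13.83·1.5)·2.25 − 65·2.1 = 0 → M_P = 183.2 kN·m.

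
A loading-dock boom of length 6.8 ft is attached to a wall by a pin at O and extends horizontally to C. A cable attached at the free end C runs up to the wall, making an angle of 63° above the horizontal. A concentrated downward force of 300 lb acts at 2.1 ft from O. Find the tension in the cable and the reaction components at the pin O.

T = 104.0 lb, O_x = 47.21 lb, O_y = 207.4 lb

ΣM about O: T·sin63°·6.8 − 300·2.1 = 0 → T = 630/(6.8·0.891007) = 103.98 ≈ 104.0 lb.
ΣF_x = 0: O_x − T·cos63° = 0 → O_x = 103.98 × 0.45399 = 47.21 lb.
ΣF_y = 0: O_y + T·sin63° − 300 = 0 → O_y = 300 − 103.98 × 0.891007 = 207.4 lb.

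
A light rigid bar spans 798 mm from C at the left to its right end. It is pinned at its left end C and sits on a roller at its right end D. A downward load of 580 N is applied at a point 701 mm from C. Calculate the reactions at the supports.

Moments about C: D_y·798 − 580·701 = 0 → D_y = 406580/798 = 509.499 ≈ 509.5 N.
ΣF_y = 0: C_y + 509.499 − 580 = 0 → C_y = 70.50 N.
ΣF_x = 0: no horizontal applied forces, so C_x = 0.

C_x = 0, C_y = 70.50 N, D_y = 509.5 N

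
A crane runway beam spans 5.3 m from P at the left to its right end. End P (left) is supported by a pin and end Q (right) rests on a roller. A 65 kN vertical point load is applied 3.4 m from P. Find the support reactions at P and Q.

Moments about P: Q_y·5.3 − 65·3.4 = 0 → Q_y = 221/5.3 = 41.6981 ≈ 41.70 kN.
ΣF_y = 0: P_y + 41.6981 − 65 = 0 → P_y = 23.30 kN.
ΣF_x = 0: no horizontal applied forces, so P_x = 0.

P_x = 0, P_y = 23.30 kN, Q_y = 41.70 kN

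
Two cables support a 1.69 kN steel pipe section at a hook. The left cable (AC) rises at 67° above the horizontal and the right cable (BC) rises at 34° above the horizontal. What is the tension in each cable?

ΣF_x = 0: −T_AC·cos67° + T_BC·cos34° = 0 → T_BC = 0.471307·T_AC.
ΣF_y = 0: T_AC·sin67° + T_BC·sin34° = 1.69.
Substitute: T_AC·(0.920505 + 0.471307·0.559193) = 1.69 → T_AC = 1.4273 ≈ 1.427 kN.
Then T_BC = 0.471307 × 1.4273 = 0.6727 kN.

T_AC = 1.427 kN, T_BC = 0.6727 kN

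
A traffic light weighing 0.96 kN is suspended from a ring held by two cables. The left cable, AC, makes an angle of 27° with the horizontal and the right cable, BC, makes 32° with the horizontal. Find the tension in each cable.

T_AC = 0.9498 kN, T_BC = 0.9979 kN

ΣF_x = 0: −T_AC·cos27° + T_BC·cos32° = 0 → T_BC = 1.05066·T_AC.
ΣF_y = 0: T_AC·sin27° + T_BC·sin32° = 0.96.
Substitute: T_AC·(0.45399 + 1.05066·0.529919) = 0.96 → T_AC = 0.949785 ≈ 0.9498 kN.
Then T_BC = 1.05066 × 0.949785 = 0.9979 kN.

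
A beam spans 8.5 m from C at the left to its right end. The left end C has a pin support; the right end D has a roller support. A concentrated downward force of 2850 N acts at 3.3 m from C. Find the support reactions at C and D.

C_x = 0, C_y = 1744 N, D_y = 1106 N

Moments about C: D_y·8.5 − 2850·3.3 = 0 → D_y = 9405/8.5 = 1106.47 ≈ 1106 N.
ΣF_y = 0: C_y + 1106.47 − 2850 = 0 → C_y = 1744 N.
ΣF_x = 0: no horizontal applied forces, so C_x = 0.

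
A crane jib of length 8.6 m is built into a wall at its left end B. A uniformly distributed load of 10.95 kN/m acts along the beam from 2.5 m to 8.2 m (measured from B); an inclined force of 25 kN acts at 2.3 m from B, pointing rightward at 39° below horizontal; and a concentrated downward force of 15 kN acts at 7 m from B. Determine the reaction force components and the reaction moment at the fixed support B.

Resultant of the distributed load: 10.95 × 5.7 = 62.415 kN at 5.35 m from B.
ΣF_x = 0: B_x + 25·cos39° = 0 → B_x = -19.43 kN.
ΣF_y = 0: B_y − 10.95·5.7 − 25·sin39° − 15 = 0 → B_y = 93.15 kN.
ΣM about B: M_B − (10.95·5.7)·5.35 − 25·sin39°·2.3 − 15·7 = 0 → M_B = 475.1 kN·m.

B_x = -19.43 kN, B_y = 93.15 kN, M_B = 475.1 kN·m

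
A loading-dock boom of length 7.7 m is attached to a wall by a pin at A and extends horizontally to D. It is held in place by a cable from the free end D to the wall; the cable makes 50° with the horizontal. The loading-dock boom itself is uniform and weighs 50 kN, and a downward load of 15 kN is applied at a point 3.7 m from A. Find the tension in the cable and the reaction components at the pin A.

ΣM about A: T·sin50°·7.7 − 50·3.85 − 15·3.7 = 0 → T = 248/(7.7·0.766044) = 42.0443 ≈ 42.04 kN.
ΣF_x = 0: A_x − T·cos50° = 0 → A_x = 42.0443 × 0.642788 = 27.03 kN.
ΣF_y = 0: A_y + T·sin50° − 50 − 15 = 0 → A_y = 65 − 42.0443 × 0.766044 = 32.79 kN.

T = 42.04 kN, A_x = 27.03 kN, A_y = 32.79 kN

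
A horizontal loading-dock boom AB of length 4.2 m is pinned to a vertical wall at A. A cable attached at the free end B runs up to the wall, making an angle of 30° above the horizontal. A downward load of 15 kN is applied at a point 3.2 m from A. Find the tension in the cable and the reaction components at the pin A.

ΣM about A: T·sin30°·4.2 − 15·3.2 = 0 → T = 48/(4.2·0.5) = 22.8571 ≈ 22.86 kN.
ΣF_x = 0: A_x − T·cos30° = 0 → A_x = 22.8571 × 0.866025 = 19.79 kN.
ΣF_y = 0: A_y + T·sin30° − 15 = 0 → A_y = 15 − 22.8571 × 0.5 = 3.571 kN.

T = 22.86 kN, A_x = 19.79 kN, A_y = 3.571 kN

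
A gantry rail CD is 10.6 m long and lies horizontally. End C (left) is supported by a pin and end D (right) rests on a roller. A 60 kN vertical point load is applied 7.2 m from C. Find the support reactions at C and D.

Moments about C: D_y·10.6 − 60·7.2 = 0 → D_y = 432/10.6 = 40.7547 ≈ 40.75 kN.
ΣF_y = 0: C_y + 40.7547 − 60 = 0 → C_y = 19.25 kN.
ΣF_x = 0: no horizontal applied forces, so C_x = 0.

C_x = 0, C_y = 19.25 kN, D_y = 40.75 kN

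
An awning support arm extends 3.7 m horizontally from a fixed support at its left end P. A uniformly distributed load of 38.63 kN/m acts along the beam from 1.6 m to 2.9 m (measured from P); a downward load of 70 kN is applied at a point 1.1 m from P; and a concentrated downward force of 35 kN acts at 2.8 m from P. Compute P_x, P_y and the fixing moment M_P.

Resultant of the distributed load: 38.63 × 1.3 = 50.219 kN at 2.25 m from P.
ΣF_x = 0: P_x = 0.
ΣF_y = 0: P_y − 38.63·1.3 − 70 − 35 = 0 → P_y = 155.2 kN.
ΣM about P: M_P − (38.63·1.3)·2.25 − 70·1.1 − 35·2.8 = 0 → M_P = 288.0 kN·m.

P_x = 0, P_y = 155.2 kN, M_P = 288.0 kN·m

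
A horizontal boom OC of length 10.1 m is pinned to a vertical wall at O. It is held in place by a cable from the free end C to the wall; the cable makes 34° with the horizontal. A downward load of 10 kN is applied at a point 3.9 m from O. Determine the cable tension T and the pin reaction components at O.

T = 6.905 kN, O_x = 5.725 kN, O_y = 6.139 kN

ΣM about O: T·sin34°·10.1 − 10·3.9 = 0 → T = 39/(10.1·0.559193) = 6.90528 ≈ 6.905 kN.
ΣF_x = 0: O_x − T·cos34° = 0 → O_x = 6.90528 × 0.829038 = 5.725 kN.
ΣF_y = 0: O_y + T·sin34° − 10 = 0 → O_y = 10 − 6.90528 × 0.559193 = 6.139 kN.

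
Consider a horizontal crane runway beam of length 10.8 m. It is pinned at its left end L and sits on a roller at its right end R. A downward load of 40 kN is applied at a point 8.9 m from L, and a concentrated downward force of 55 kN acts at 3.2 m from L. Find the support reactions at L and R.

ΣM about L: R_y·10.8 − 40·8.9 − 55·3.2 = 0 → R_y = 532/10.8 = 49.2593 ≈ 49.26 kN.
ΣF_y = 0: L_y + 49.2593 − 40 − 55 = 0 → L_y = 45.74 kN.
ΣF_x = 0: no horizontal applied forces, so L_x = 0.

L_x = 0, L_y = 45.74 kN, R_y = 49.26 kN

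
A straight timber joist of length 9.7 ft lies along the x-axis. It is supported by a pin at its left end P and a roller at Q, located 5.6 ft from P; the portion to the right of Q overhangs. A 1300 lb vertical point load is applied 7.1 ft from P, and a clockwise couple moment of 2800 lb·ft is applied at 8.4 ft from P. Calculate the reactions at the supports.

Taking moments about P: Q_y·5.6 − 1300·7.1 − 2800 = 0 → Q_y = 12030/5.6 = 2148.21 ≈ 2148 lb.
ΣF_y = 0: P_y + 2148.21 − 1300 = 0 → P_y = -848.2 lb.
ΣF_x = 0: no horizontal applied forces, so P_x = 0.

P_x = 0, P_y = -848.2 lb, Q_y = 2148 lb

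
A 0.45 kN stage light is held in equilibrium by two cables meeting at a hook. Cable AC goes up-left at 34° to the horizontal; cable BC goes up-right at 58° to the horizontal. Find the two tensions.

ΣF_x = 0: −T_AC·cos34° + T_BC·cos58° = 0 → T_BC = 1.56446·T_AC.
ΣF_y = 0: T_AC·sin34° + T_BC·sin58° = 0.45.
Substitute: T_AC·(0.559193 + 1.56446·0.848048) = 0.45 → T_AC = 0.238609 ≈ 0.2386 kN.
Then T_BC = 1.56446 × 0.238609 = 0.3733 kN.

T_AC = 0.2386 kN, T_BC = 0.3733 kN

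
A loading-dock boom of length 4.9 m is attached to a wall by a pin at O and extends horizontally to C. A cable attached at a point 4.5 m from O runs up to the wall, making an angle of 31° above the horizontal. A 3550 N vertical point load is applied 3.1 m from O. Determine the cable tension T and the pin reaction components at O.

ΣM about O: T·sin31°·4.5 − 3550·3.1 = 0 → T = 11005/(4.5·0.515038) = 4748.3 ≈ 4748 N.
ΣF_x = 0: O_x − T·cos31° = 0 → O_x = 4748.3 × 0.857167 = 4070 N.
ΣF_y = 0: O_y + T·sin31° − 3550 = 0 → O_y = 3550 − 4748.3 × 0.515038 = 1104 N.

T = 4748 N, O_x = 4070 N, O_y = 1104 N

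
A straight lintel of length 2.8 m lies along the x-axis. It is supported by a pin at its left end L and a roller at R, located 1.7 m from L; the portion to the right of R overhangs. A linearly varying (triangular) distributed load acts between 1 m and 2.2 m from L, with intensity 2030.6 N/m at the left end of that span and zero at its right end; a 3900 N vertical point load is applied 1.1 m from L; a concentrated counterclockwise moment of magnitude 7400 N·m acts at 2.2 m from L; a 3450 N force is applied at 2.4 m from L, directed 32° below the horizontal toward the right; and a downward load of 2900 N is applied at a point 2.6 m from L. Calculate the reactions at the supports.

Resultant of the triangular load: ½ × 2030.6 × 1.2 = 1218.36 N, acting at 1.4 m from L (one-third of the span from the peak).
Moments about L: R_y·1.7 − (½·2030.6·1.2)·1.4 − 3900·1.1 + 7400 − 3450·sin32°·2.4 − 2900·2.6 = 0 → R_y = 10523.4/1.7 = 6190.24 ≈ 6190 N.
ΣF_y = 0: L_y + 6190.24 − ½·2030.6·1.2 − 3900 − 3450·sin32° − 2900 = 0 → L_y = 3656 N.
ΣF_x = 0: L_x + 3450·cos32° = 0 → L_x = -2926 N.

L_x = -2926 N, L_y = 3656 N, R_y = 6190 N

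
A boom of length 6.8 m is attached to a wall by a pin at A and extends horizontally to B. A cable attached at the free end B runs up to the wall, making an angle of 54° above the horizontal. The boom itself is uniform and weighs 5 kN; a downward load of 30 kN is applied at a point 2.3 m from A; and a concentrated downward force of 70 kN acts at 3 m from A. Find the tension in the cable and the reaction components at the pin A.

ΣM about A: T·sin54°·6.8 − 5·3.4 − 30·2.3 − 70·3 = 0 → T = 296/(6.8·0.809017) = 53.8053 ≈ 53.81 kN.
ΣF_x = 0: A_x − T·cos54° = 0 → A_x = 53.8053 × 0.587785 = 31.63 kN.
ΣF_y = 0: A_y + T·sin54° − 5 − 30 − 70 = 0 → A_y = 105 − 53.8053 × 0.809017 = 61.47 kN.

T = 53.81 kN, A_x = 31.63 kN, A_y = 61.47 kN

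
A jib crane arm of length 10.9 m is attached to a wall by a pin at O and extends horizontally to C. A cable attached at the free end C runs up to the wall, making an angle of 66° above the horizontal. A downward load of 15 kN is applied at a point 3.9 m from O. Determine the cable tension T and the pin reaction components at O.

T = 5.875 kN, O_x = 2.390 kN, O_y = 9.633 kN

ΣM about O: T·sin66°·10.9 − 15·3.9 = 0 → T = 58.5/(10.9·0.913545) = 5.87489 ≈ 5.875 kN.
ΣF_x = 0: O_x − T·cos66° = 0 → O_x = 5.87489 × 0.406737 = 2.390 kN.
ΣF_y = 0: O_y + T·sin66° − 15 = 0 → O_y = 15 − 5.87489 × 0.913545 = 9.633 kN.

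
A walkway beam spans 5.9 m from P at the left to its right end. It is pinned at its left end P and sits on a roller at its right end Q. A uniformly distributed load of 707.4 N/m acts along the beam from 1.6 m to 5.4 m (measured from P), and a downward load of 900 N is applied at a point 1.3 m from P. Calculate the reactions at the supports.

Resultant of the distributed load: 707.4 × 3.8 = 2688.12 N at 3.5 m from P.
ΣM about P: Q_y·5.9 − (707.4·3.8)·3.5 − 900·1.3 = 0 → Q_y = 10578.42/5.9 = 1792.95 ≈ 1793 N.
ΣF_y = 0: P_y + 1792.95 − 707.4·3.8 − 900 = 0 → P_y = 1795 N.
ΣF_x = 0: no horizontal applied forces, so P_x = 0.

P_x = 0, P_y = 1795 N, Q_y = 1793 N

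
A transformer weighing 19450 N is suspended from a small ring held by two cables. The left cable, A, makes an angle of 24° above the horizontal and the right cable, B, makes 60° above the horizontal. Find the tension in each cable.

T_A = 9779 N, T_B = 17870 N

ΣF_x = 0: −T_A·cos24° + T_B·cos60° = 0 → T_B = 1.82709·T_A.
ΣF_y = 0: T_A·sin24° + T_B·sin60° = 19450.
Substitute: T_A·(0.406737 + 1.82709·0.866025) = 19450 → T_A = 9778.57 ≈ 9779 N.
Then T_B = 1.82709 × 9778.57 = 17870 N.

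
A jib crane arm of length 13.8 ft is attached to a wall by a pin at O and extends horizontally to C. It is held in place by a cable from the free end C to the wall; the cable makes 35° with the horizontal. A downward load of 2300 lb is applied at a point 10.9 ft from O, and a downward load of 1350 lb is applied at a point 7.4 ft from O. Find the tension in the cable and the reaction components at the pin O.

ΣM about O: T·sin35°·13.8 − 2300·10.9 − 1350·7.4 = 0 → T = 35060/(13.8·0.573576) = 4429.37 ≈ 4429 lb.
ΣF_x = 0: O_x − T·cos35° = 0 → O_x = 4429.37 × 0.819152 = 3628 lb.
ΣF_y = 0: O_y + T·sin35° − 2300 − 1350 = 0 → O_y = 3650 − 4429.37 × 0.573576 = 1109 lb.

T = 4429 lb, O_x = 3628 lb, O_y = 1109 lb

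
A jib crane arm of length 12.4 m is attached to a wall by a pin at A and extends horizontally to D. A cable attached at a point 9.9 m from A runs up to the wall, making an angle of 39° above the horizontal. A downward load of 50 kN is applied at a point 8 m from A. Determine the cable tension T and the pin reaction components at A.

ΣM about A: T·sin39°·9.9 − 50·8 = 0 → T = 400/(9.9·0.62932) = 64.2027 ≈ 64.20 kN.
ΣF_x = 0: A_x − T·cos39° = 0 → A_x = 64.2027 × 0.777146 = 49.89 kN.
ΣF_y = 0: A_y + T·sin39° − 50 = 0 → A_y = 50 − 64.2027 × 0.62932 = 9.596 kN.

T = 64.20 kN, A_x = 49.89 kN, A_y = 9.596 kN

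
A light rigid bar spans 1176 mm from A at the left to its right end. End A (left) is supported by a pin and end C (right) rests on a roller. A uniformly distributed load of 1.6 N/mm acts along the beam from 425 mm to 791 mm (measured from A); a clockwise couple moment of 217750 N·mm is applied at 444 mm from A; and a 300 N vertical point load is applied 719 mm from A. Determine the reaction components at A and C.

Resultant of the distributed load: 1.6 × 366 = 585.6 N at 608 mm from A.
Moments about A: C_y·1176 − (1.6·366)·608 − 217750 − 300·719 = 0 → C_y = 789494.8/1176 = 671.339 ≈ 671.3 N.
ΣF_y = 0: A_y + 671.339 − 1.6·366 − 300 = 0 → A_y = 214.3 N.
ΣF_x = 0: no horizontal applied forces, so A_x = 0.

A_x = 0, A_y = 214.3 N, C_y = 671.3 N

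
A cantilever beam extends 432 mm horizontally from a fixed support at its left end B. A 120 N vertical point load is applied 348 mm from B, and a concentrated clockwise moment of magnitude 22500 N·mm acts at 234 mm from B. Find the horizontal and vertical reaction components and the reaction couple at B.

ΣF_x = 0: B_x = 0.
ΣF_y = 0: B_y − 120 = 0 → B_y = 120.0 N.
ΣM about B: M_B − 120·348 − 22500 = 0 → M_B = 64260 N·mm.

B_x = 0, B_y = 120.0 N, M_B = 64260 N·mm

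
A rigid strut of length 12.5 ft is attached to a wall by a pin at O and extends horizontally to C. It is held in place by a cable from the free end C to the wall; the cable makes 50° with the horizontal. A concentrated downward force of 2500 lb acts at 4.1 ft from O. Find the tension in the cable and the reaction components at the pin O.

T = 1070 lb, O_x = 688.1 lb, O_y = 1680 lb

ΣM about O: T·sin50°·12.5 − 2500·4.1 = 0 → T = 10250/(12.5·0.766044) = 1070.43 ≈ 1070 lb.
ΣF_x = 0: O_x − T·cos50° = 0 → O_x = 1070.43 × 0.642788 = 688.1 lb.
ΣF_y = 0: O_y + T·sin50° − 2500 = 0 → O_y = 2500 − 1070.43 × 0.766044 = 1680 lb.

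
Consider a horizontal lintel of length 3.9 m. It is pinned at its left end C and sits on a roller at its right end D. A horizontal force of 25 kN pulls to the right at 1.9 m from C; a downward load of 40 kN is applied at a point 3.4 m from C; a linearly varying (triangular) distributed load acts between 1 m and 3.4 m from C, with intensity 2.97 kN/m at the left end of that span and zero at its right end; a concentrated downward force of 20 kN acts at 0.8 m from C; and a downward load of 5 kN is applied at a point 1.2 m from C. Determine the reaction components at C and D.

Resultant of the triangular load: ½ × 2.97 × 2.4 = 3.564 kN, acting at 1.8 m from C (one-third of the span from the peak).
Taking moments about C: D_y·3.9 − 40·3.4 − (½·2.97·2.4)·1.8 − 20·0.8 − 5·1.2 = 0 → D_y = 164.4152/3.9 = 42.1577 ≈ 42.16 kN.
ΣF_y = 0: C_y + 42.1577 − 40 − ½·2.97·2.4 − 20 − 5 = 0 → C_y = 26.41 kN.
ΣF_x = 0: C_x + 25 = 0 → C_x = -25.00 kN.

C_x = -25.00 kN, C_y = 26.41 kN, D_y = 42.16 kN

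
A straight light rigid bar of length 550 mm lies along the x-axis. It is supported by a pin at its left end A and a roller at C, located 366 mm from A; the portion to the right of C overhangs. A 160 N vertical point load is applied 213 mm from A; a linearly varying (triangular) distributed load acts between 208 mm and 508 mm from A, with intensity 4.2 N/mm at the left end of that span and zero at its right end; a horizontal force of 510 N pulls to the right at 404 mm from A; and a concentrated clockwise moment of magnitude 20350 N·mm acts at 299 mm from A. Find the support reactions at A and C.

A_x = -510.0 N, A_y = 111.1 N, C_y = 678.9 N

Resultant of the triangular load: ½ × 4.2 × 300 = 630 N, acting at 308 mm from A (one-third of the span from the peak).
ΣM about A: C_y·366 − 160·213 − (½·4.2·300)·308 − 20350 = 0 → C_y = 248470/366 = 678.88 ≈ 678.9 N.
ΣF_y = 0: A_y + 678.88 − 160 − ½·4.2·300 = 0 → A_y = 111.1 N.
ΣF_x = 0: A_x + 510 = 0 → A_x = -510.0 N.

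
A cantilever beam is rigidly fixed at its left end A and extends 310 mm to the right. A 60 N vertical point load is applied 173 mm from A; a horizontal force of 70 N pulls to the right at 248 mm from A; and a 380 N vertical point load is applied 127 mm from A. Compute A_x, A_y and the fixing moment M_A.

A_x = -70.00 N, A_y = 440.0 N, M_A = 58640 N·mm

ΣF_x = 0: A_x + 70 = 0 → A_x = -70.00 N.
ΣF_y = 0: A_y − 60 − 380 = 0 → A_y = 440.0 N.
ΣM about A: M_A − 60·173 − 380·127 = 0 → M_A = 58640 N·mm.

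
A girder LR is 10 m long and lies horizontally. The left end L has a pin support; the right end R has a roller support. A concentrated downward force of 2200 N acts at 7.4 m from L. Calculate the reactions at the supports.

L_x = 0, L_y = 572.0 N, R_y = 1628 N

Moments about L: R_y·10 − 2200·7.4 = 0 → R_y = 16280/10 = 1628 N.
ΣF_y = 0: L_y + 1628 − 2200 = 0 → L_y = 572.0 N.
ΣF_x = 0: no horizontal applied forces, so L_x = 0.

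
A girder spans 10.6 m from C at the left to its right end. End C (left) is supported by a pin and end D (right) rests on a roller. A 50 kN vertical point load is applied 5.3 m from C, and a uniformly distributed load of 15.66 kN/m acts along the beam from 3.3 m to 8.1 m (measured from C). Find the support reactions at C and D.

C_x = 0, C_y = 59.75 kN, D_y = 65.42 kN

Resultant of the distributed load: 15.66 × 4.8 = 75.168 kN at 5.7 m from C.
Taking moments about C: D_y·10.6 − 50·5.3 − (15.66·4.8)·5.7 = 0 → D_y = 693.4576/10.6 = 65.4205 ≈ 65.42 kN.
ΣF_y = 0: C_y + 65.4205 − 50 − 15.66·4.8 = 0 → C_y = 59.75 kN.
ΣF_x = 0: no horizontal applied forces, so C_x = 0.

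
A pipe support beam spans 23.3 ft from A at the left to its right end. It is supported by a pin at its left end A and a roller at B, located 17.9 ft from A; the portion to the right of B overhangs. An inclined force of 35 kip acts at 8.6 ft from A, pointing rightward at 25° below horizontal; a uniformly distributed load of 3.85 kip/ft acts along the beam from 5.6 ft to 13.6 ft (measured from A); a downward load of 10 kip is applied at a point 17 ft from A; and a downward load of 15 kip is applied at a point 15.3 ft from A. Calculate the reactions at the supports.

A_x = -31.72 kip, A_y = 24.65 kip, B_y = 45.94 kip

Resultant of the distributed load: 3.85 × 8 = 30.8 kip at 9.6 ft from A.
Moments about A: B_y·17.9 − 35·sin25°·8.6 − (3.85·8)·9.6 − 10·17 − 15·15.3 = 0 → B_y = 822.388/17.9 = 45.9435 ≈ 45.94 kip.
ΣF_y = 0: A_y + 45.9435 − 35·sin25° − 3.85·8 − 10 − 15 = 0 → A_y = 24.65 kip.
ΣF_x = 0: A_x + 35·cos25° = 0 → A_x = -31.72 kip.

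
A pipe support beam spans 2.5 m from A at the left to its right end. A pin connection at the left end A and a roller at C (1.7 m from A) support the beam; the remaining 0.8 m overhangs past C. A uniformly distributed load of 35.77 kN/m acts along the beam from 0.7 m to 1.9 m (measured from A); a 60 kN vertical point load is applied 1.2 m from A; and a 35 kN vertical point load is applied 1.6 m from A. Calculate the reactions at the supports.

Resultant of the distributed load: 35.77 × 1.2 = 42.924 kN at 1.3 m from A.
Moments about A: C_y·1.7 − (35.77·1.2)·1.3 − 60·1.2 − 35·1.6 = 0 → C_y = 183.8012/1.7 = 108.118 ≈ 108.1 kN.
ΣF_y = 0: A_y + 108.118 − 35.77·1.2 − 60 − 35 = 0 → A_y = 29.81 kN.
ΣF_x = 0: no horizontal applied forces, so A_x = 0.

A_x = 0, A_y = 29.81 kN, C_y = 108.1 kN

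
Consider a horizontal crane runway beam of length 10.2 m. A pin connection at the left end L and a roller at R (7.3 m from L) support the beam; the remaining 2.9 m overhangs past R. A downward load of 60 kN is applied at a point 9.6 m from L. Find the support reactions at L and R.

L_x = 0, L_y = -18.90 kN, R_y = 78.90 kN

Taking moments about L: R_y·7.3 − 60·9.6 = 0 → R_y = 576/7.3 = 78.9041 ≈ 78.90 kN.
ΣF_y = 0: L_y + 78.9041 − 60 = 0 → L_y = -18.90 kN.
ΣF_x = 0: no horizontal applied forces, so L_x = 0.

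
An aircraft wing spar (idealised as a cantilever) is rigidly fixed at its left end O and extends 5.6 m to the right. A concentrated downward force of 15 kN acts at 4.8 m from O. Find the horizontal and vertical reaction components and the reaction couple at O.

ΣF_x = 0: O_x = 0.
ΣF_y = 0: O_y − 15 = 0 → O_y = 15.00 kN.
ΣM about O: M_O − 15·4.8 = 0 → M_O = 72.00 kN·m.

O_x = 0, O_y = 15.00 kN, M_O = 72.00 kN·m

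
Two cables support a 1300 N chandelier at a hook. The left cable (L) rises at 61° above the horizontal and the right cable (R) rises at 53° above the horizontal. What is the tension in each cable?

ΣF_x = 0: −T_L·cos61° + T_R·cos53° = 0 → T_R = 0.805579·T_L.
ΣF_y = 0: T_L·sin61° + T_R·sin53° = 1300.
Substitute: T_L·(0.87462 + 0.805579·0.798636) = 1300 → T_L = 856.399 ≈ 856.4 N.
Then T_R = 0.805579 × 856.399 = 689.9 N.

T_L = 856.4 N, T_R = 689.9 N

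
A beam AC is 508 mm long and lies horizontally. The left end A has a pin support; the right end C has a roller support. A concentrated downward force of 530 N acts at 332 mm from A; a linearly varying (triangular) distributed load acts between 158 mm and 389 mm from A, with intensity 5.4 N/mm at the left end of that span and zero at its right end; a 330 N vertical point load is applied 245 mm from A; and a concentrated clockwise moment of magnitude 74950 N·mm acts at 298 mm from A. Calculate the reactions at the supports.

A_x = 0, A_y = 542.1 N, C_y = 941.6 N

Resultant of the triangular load: ½ × 5.4 × 231 = 623.7 N, acting at 235 mm from A (one-third of the span from the peak).
Moments about A: C_y·508 − 530·332 − (½·5.4·231)·235 − 330·245 − 74950 = 0 → C_y = 478329.5/508 = 941.594 ≈ 941.6 N.
ΣF_y = 0: A_y + 941.594 − 530 − ½·5.4·231 − 330 = 0 → A_y = 542.1 N.
ΣF_x = 0: no horizontal applied forces, so A_x = 0.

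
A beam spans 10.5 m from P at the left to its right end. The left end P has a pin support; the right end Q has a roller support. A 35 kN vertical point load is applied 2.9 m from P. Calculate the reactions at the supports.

P_x = 0, P_y = 25.33 kN, Q_y = 9.667 kN

Taking moments about P: Q_y·10.5 − 35·2.9 = 0 → Q_y = 101.5/10.5 = 9.66667 ≈ 9.667 kN.
ΣF_y = 0: P_y + 9.66667 − 35 = 0 → P_y = 25.33 kN.
ΣF_x = 0: no horizontal applied forces, so P_x = 0.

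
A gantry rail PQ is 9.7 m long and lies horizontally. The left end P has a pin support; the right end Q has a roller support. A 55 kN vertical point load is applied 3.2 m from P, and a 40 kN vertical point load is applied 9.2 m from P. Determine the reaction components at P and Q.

P_x = 0, P_y = 38.92 kN, Q_y = 56.08 kN

Taking moments about P: Q_y·9.7 − 55·3.2 − 40·9.2 = 0 → Q_y = 544/9.7 = 56.0825 ≈ 56.08 kN.
ΣF_y = 0: P_y + 56.0825 − 55 − 40 = 0 → P_y = 38.92 kN.
ΣF_x = 0: no horizontal applied forces, so P_x = 0.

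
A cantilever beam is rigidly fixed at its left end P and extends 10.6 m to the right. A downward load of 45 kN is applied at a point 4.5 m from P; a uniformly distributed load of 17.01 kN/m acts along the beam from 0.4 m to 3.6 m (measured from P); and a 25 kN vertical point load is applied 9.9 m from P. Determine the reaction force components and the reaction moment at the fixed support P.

Resultant of the distributed load: 17.01 × 3.2 = 54.432 kN at 2 m from P.
ΣF_x = 0: P_x = 0.
ΣF_y = 0: P_y − 45 − 17.01·3.2 − 25 = 0 → P_y = 124.4 kN.
ΣM about P: M_P − 45·4.5 − (17.01·3.2)·2 − 25·9.9 = 0 → M_P = 558.9 kN·m.

P_x = 0, P_y = 124.4 kN, M_P = 558.9 kN·m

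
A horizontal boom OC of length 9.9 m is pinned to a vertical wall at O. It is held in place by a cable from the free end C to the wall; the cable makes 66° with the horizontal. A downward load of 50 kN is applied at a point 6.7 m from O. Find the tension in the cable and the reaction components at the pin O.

ΣM about O: T·sin66°·9.9 − 50·6.7 = 0 → T = 335/(9.9·0.913545) = 37.0407 ≈ 37.04 kN.
ΣF_x = 0: O_x − T·cos66° = 0 → O_x = 37.0407 × 0.406737 = 15.07 kN.
ΣF_y = 0: O_y + T·sin66° − 50 = 0 → O_y = 50 − 37.0407 × 0.913545 = 16.16 kN.

T = 37.04 kN, O_x = 15.07 kN, O_y = 16.16 kN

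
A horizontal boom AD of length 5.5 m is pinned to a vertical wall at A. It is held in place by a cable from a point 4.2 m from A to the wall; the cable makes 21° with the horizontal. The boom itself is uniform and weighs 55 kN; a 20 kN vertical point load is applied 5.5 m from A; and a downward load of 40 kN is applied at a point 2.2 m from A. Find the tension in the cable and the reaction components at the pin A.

ΣM about A: T·sin21°·4.2 − 55·2.75 − 20·5.5 − 40·2.2 = 0 → T = 349.25/(4.2·0.358368) = 232.037 ≈ 232.0 kN.
ΣF_x = 0: A_x − T·cos21° = 0 → A_x = 232.037 × 0.93358 = 216.6 kN.
ΣF_y = 0: A_y + T·sin21° − 55 − 20 − 40 = 0 → A_y = 115 − 232.037 × 0.358368 = 31.85 kN.

T = 232.0 kN, A_x = 216.6 kN, A_y = 31.85 kN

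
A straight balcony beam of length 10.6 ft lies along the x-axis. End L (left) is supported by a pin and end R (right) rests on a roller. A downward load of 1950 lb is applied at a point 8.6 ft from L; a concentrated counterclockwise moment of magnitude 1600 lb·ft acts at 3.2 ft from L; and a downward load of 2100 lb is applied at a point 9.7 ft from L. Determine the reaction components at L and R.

ΣM about L: R_y·10.6 − 1950·8.6 + 1600 − 2100·9.7 = 0 → R_y = 35540/10.6 = 3352.83 ≈ 3353 lb.
ΣF_y = 0: L_y + 3352.83 − 1950 − 2100 = 0 → L_y = 697.2 lb.
ΣF_x = 0: no horizontal applied forces, so L_x = 0.

L_x = 0, L_y = 697.2 lb, R_y = 3353 lb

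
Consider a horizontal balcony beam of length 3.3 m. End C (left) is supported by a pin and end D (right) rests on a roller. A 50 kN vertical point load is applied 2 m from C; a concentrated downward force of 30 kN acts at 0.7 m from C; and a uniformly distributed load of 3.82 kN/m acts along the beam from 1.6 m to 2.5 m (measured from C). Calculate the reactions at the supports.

C_x = 0, C_y = 44.64 kN, D_y = 38.80 kN

Resultant of the distributed load: 3.82 × 0.9 = 3.438 kN at 2.05 m from C.
Moments about C: D_y·3.3 − 50·2 − 30·0.7 − (3.82·0.9)·2.05 = 0 → D_y = 128.0479/3.3 = 38.8024 ≈ 38.80 kN.
ΣF_y = 0: C_y + 38.8024 − 50 − 30 − 3.82·0.9 = 0 → C_y = 44.64 kN.
ΣF_x = 0: no horizontal applied forces, so C_x = 0.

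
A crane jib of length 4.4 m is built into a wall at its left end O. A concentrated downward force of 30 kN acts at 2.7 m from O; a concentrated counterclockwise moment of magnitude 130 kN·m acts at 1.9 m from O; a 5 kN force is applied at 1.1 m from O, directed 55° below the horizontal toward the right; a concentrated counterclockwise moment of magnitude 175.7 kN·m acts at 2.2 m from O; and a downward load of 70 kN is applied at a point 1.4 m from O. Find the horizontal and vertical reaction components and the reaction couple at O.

ΣF_x = 0: O_x + 5·cos55° = 0 → O_x = -2.868 kN.
ΣF_y = 0: O_y − 30 − 5·sin55° − 70 = 0 → O_y = 104.1 kN.
ΣM about O: M_O − 30·2.7 + 130 − 5·sin55°·1.1 + 175.7 − 70·1.4 = 0 → M_O = -122.2 kN·m.

O_x = -2.868 kN, O_y = 104.1 kN, M_O = -122.2 kN·m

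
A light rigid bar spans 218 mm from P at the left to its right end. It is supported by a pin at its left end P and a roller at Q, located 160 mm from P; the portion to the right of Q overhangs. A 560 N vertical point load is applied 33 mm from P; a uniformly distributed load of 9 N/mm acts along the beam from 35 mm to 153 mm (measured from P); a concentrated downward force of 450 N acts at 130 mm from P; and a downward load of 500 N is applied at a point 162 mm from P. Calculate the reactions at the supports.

P_x = 0, P_y = 960.7 N, Q_y = 1611 N

Resultant of the distributed load: 9 × 118 = 1062 N at 94 mm from P.
Moments about P: Q_y·160 − 560·33 − (9·118)·94 − 450·130 − 500·162 = 0 → Q_y = 257808/160 = 1611.3 ≈ 1611 N.
ΣF_y = 0: P_y + 1611.3 − 560 − 9·118 − 450 − 500 = 0 → P_y = 960.7 N.
ΣF_x = 0: no horizontal applied forces, so P_x = 0.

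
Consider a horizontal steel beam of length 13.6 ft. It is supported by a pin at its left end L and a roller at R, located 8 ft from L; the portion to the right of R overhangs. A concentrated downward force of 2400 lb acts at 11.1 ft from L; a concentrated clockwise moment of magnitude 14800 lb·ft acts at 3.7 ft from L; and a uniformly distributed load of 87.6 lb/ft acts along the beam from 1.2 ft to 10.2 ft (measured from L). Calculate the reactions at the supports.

Resultant of the distributed load: 87.6 × 9 = 788.4 lb at 5.7 ft from L.
Taking moments about L: R_y·8 − 2400·11.1 − 14800 − (87.6·9)·5.7 = 0 → R_y = 45933.88/8 = 5741.73 ≈ 5742 lb.
ΣF_y = 0: L_y + 5741.73 − 2400 − 87.6·9 = 0 → L_y = -2553 lb.
ΣF_x = 0: no horizontal applied forces, so L_x = 0.

L_x = 0, L_y = -2553 lb, R_y = 5742 lb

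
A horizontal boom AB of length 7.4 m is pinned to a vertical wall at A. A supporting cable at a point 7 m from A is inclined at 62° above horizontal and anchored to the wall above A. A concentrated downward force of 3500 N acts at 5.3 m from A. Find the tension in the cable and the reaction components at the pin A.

ΣM about A: T·sin62°·7 − 3500·5.3 = 0 → T = 18550/(7·0.882948) = 3001.31 ≈ 3001 N.
ΣF_x = 0: A_x − T·cos62° = 0 → A_x = 3001.31 × 0.469472 = 1409 N.
ΣF_y = 0: A_y + T·sin62° − 3500 = 0 → A_y = 3500 − 3001.31 × 0.882948 = 850.0 N.

T = 3001 N, A_x = 1409 N, A_y = 850.0 N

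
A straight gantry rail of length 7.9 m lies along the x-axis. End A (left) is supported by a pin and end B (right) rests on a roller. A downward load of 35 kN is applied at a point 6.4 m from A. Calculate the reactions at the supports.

A_x = 0, A_y = 6.646 kN, B_y = 28.35 kN

Taking moments about A: B_y·7.9 − 35·6.4 = 0 → B_y = 224/7.9 = 28.3544 ≈ 28.35 kN.
ΣF_y = 0: A_y + 28.3544 − 35 = 0 → A_y = 6.646 kN.
ΣF_x = 0: no horizontal applied forces, so A_x = 0.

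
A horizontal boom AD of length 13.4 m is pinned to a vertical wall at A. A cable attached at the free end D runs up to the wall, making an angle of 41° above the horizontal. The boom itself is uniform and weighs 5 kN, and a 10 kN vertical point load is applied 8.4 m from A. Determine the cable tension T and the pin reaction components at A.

T = 13.37 kN, A_x = 10.09 kN, A_y = 6.231 kN

ΣM about A: T·sin41°·13.4 − 5·6.7 − 10·8.4 = 0 → T = 117.5/(13.4·0.656059) = 13.3657 ≈ 13.37 kN.
ΣF_x = 0: A_x − T·cos41° = 0 → A_x = 13.3657 × 0.75471 = 10.09 kN.
ΣF_y = 0: A_y + T·sin41° − 5 − 10 = 0 → A_y = 15 − 13.3657 × 0.656059 = 6.231 kN.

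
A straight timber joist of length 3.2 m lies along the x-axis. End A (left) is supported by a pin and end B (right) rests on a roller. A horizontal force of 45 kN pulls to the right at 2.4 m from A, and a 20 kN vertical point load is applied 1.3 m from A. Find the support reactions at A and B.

Moments about A: B_y·3.2 − 20·1.3 = 0 → B_y = 26/3.2 = 8.125 kN.
ΣF_y = 0: A_y + 8.125 − 20 = 0 → A_y = 11.88 kN.
ΣF_x = 0: A_x + 45 = 0 → A_x = -45.00 kN.

A_x = -45.00 kN, A_y = 11.88 kN, B_y = 8.125 kN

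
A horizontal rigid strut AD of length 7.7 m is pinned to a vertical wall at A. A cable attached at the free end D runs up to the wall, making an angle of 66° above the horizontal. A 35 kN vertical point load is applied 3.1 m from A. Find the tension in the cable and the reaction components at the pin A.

T = 15.42 kN, A_x = 6.274 kN, A_y = 20.91 kN

ΣM about A: T·sin66°·7.7 − 35·3.1 = 0 → T = 108.5/(7.7·0.913545) = 15.4244 ≈ 15.42 kN.
ΣF_x = 0: A_x − T·cos66° = 0 → A_x = 15.4244 × 0.406737 = 6.274 kN.
ΣF_y = 0: A_y + T·sin66° − 35 = 0 → A_y = 35 − 15.4244 × 0.913545 = 20.91 kN.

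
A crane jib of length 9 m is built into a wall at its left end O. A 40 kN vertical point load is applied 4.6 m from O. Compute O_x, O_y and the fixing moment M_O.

ΣF_x = 0: O_x = 0.
ΣF_y = 0: O_y − 40 = 0 → O_y = 40.00 kN.
ΣM about O: M_O − 40·4.6 = 0 → M_O = 184.0 kN·m.

O_x = 0, O_y = 40.00 kN, M_O = 184.0 kN·m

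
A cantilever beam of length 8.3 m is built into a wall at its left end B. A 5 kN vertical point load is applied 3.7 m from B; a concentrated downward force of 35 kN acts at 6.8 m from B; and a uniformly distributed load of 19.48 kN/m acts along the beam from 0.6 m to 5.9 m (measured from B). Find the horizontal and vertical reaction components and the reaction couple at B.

Resultant of the distributed load: 19.48 × 5.3 = 103.244 kN at 3.25 m from B.
ΣF_x = 0: B_x = 0.
ΣF_y = 0: B_y − 5 − 35 − 19.48·5.3 = 0 → B_y = 143.2 kN.
ΣM about B: M_B − 5·3.7 − 35·6.8 − (19.48·5.3)·3.25 = 0 → M_B = 592.0 kN·m.

B_x = 0, B_y = 143.2 kN, M_B = 592.0 kN·m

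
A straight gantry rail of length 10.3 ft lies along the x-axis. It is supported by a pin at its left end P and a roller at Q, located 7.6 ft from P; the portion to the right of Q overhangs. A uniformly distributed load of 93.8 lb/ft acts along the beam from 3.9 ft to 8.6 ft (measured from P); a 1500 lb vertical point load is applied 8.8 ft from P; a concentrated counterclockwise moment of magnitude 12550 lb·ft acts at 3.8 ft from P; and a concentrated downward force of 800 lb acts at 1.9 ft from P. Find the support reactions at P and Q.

P_x = 0, P_y = 2093 lb, Q_y = 648.1 lb

Resultant of the distributed load: 93.8 × 4.7 = 440.86 lb at 6.25 ft from P.
Taking moments about P: Q_y·7.6 − (93.8·4.7)·6.25 − 1500·8.8 + 12550 − 800·1.9 = 0 → Q_y = 4925.375/7.6 = 648.076 ≈ 648.1 lb.
ΣF_y = 0: P_y + 648.076 − 93.8·4.7 − 1500 − 800 = 0 → P_y = 2093 lb.
ΣF_x = 0: no horizontal applied forces, so P_x = 0.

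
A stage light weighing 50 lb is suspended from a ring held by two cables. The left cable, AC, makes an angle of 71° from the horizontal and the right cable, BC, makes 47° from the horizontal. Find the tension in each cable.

T_AC = 38.62 lb, T_BC = 18.44 lb

ΣF_x = 0: −T_AC·cos71° + T_BC·cos47° = 0 → T_BC = 0.477374·T_AC.
ΣF_y = 0: T_AC·sin71° + T_BC·sin47° = 50.
Substitute: T_AC·(0.945519 + 0.477374·0.731354) = 50 → T_AC = 38.6205 ≈ 38.62 lb.
Then T_BC = 0.477374 × 38.6205 = 18.44 lb.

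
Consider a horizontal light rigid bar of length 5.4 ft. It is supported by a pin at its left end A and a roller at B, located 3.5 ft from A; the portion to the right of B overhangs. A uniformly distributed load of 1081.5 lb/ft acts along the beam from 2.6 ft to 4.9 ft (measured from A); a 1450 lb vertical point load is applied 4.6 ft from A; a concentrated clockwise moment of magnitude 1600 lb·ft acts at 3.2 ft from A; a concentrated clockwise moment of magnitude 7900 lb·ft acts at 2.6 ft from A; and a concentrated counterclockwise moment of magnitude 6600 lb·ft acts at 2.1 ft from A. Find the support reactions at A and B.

Resultant of the distributed load: 1081.5 × 2.3 = 2487.45 lb at 3.75 ft from A.
ΣM about A: B_y·3.5 − (1081.5·2.3)·3.75 − 1450·4.6 − 1600 − 7900 + 6600 = 0 → B_y = 18897.9375/3.5 = 5399.41 ≈ 5399 lb.
ΣF_y = 0: A_y + 5399.41 − 1081.5·2.3 − 1450 = 0 → A_y = -1462 lb.
ΣF_x = 0: no horizontal applied forces, so A_x = 0.

A_x = 0, A_y = -1462 lb, B_y = 5399 lb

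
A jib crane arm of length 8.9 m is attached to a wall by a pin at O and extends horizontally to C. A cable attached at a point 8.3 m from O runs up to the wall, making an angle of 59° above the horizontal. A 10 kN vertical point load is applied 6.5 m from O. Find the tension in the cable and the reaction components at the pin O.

ΣM about O: T·sin59°·8.3 − 10·6.5 = 0 → T = 65/(8.3·0.857167) = 9.13629 ≈ 9.136 kN.
ΣF_x = 0: O_x − T·cos59° = 0 → O_x = 9.13629 × 0.515038 = 4.706 kN.
ΣF_y = 0: O_y + T·sin59° − 10 = 0 → O_y = 10 − 9.13629 × 0.857167 = 2.169 kN.

T = 9.136 kN, O_x = 4.706 kN, O_y = 2.169 kN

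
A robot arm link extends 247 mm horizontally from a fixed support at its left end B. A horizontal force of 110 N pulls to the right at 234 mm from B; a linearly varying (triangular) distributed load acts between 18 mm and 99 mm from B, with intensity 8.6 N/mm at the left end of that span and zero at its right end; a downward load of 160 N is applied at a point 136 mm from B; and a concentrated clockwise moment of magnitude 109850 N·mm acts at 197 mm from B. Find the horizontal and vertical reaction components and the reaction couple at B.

Resultant of the triangular load: ½ × 8.6 × 81 = 348.3 N, acting at 45 mm from B (one-third of the span from the peak).
ΣF_x = 0: B_x + 110 = 0 → B_x = -110.0 N.
ΣF_y = 0: B_y − ½·8.6·81 − 160 = 0 → B_y = 508.3 N.
ΣM about B: M_B − (½·8.6·81)·45 − 160·136 − 109850 = 0 → M_B = 147300 N·mm.

B_x = -110.0 N, B_y = 508.3 N, M_B = 147300 N·mm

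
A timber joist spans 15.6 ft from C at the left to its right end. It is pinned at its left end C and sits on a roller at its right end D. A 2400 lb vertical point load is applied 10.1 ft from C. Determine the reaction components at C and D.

Moments about C: D_y·15.6 − 2400·10.1 = 0 → D_y = 24240/15.6 = 1553.85 ≈ 1554 lb.
ΣF_y = 0: C_y + 1553.85 − 2400 = 0 → C_y = 846.2 lb.
ΣF_x = 0: no horizontal applied forces, so C_x = 0.

C_x = 0, C_y = 846.2 lb, D_y = 1554 lb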